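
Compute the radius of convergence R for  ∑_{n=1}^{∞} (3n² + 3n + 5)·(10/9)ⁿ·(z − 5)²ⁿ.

R = 3√10/10

Ratio test: |a_{n+1}/a_n| = [(3(n+1)² + 3(n+1) + 5)/(3n² + 3n + 5)] · 10/9 → 10/9 as n → ∞.
Successive powers of (z − 5) differ by 2, so the series converges when |z − 5|² · 10/9 < 1, i.e. |z − 5| < √(9/10). So R = 3√10/10.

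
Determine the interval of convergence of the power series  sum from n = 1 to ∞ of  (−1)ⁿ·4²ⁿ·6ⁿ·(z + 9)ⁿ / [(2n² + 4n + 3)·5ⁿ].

The ratio of consecutive coefficients is [(2n² + 4n + 3)/(2(n+1)² + 4(n+1) + 3)] · 16·6/5 → 96/5.
The series converges when 96/5 · |z + 9| < 1, giving R = 5/96.
At z = -859/96: the series is dominated by a constant times Σ 1/n², which converges (p = 2 > 1).
At z = -869/96: the series is dominated by a constant times Σ 1/n², which converges (p = 2 > 1).

[-869/96, -859/96]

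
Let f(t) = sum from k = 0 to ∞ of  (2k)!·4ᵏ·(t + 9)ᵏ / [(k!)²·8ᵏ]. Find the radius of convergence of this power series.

R = 1/2

The ratio of consecutive coefficients is (2k+1)·(2k+2)/(k+1)² · 4/8 → 2.
Convergence for |t + 9| · 2 < 1, i.e. |t + 9| < 1/2. So R = 1/2.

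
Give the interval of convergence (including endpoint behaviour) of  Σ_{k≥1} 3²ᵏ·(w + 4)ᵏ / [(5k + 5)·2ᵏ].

Apply the ratio test: |a_{k+1}| / |a_k| = [(5k + 5)/(5(k+1) + 5)] · 9/2, which tends to 9/2 as k → ∞.
Thus R = 1/(9/2) = 2/9.
When w = -34/9, the terms behave like c/k; limit comparison with the harmonic series gives divergence.
At w = -38/9: the terms alternate in sign and decrease monotonically to 0 in absolute value (size ~ c/k), so the alternating series test gives convergence.

[-38/9, -34/9)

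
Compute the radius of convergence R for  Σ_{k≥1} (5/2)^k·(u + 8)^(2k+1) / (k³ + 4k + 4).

The ratio of consecutive coefficients is [(k³ + 4k + 4)/((k+1)³ + 4(k+1) + 4)] · 5/2 → 5/2.
Writing y = (u + 8)², the series in y has radius 2/5, so |u + 8| < √(2/5) and R = √10/5.

R = √10/5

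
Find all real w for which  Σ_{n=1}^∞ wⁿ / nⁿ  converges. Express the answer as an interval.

Root test: |a_n|^(1/n) = 1/n → 0.
The limit is 0 for every w, so R = ∞.

(−∞, ∞)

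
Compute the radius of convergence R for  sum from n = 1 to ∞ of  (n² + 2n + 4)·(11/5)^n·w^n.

R = 5/11

Ratio test: |a_{n+1}/a_n| = [((n+1)² + 2(n+1) + 4)/(n² + 2n + 4)] · 11/5 → 11/5 as n → ∞.
Hence the series converges for |w| < 1/(11/5) = 5/11, so the radius of convergence is 5/11.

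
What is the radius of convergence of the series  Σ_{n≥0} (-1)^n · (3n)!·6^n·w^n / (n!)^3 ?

By the ratio test, |a_{n+1}/a_n| = (3n+1)·(3n+2)·(3n+3)/(n+1)³ · 6 → 162.
The series converges when 162 · |w| < 1, giving R = 1/162.

R = 1/162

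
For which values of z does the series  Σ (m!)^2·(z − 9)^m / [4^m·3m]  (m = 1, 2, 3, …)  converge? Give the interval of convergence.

{9}

By the ratio test, |a_{m+1}/a_m| = (m+1)² · 1/4 · 3m/3(m+1) → ∞.
The terms grow without bound for any (z − 9) ≠ 0, so R = 0 (convergence only at z = 9).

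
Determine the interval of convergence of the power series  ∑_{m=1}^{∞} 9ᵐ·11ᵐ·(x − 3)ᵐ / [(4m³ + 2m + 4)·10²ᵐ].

[197/99, 397/99]

The ratio of consecutive coefficients is [(4m³ + 2m + 4)/(4(m+1)³ + 2(m+1) + 4)] · 9·11/100 → 99/100.
Hence the series converges for |x − 3| < 1/(99/100) = 100/99, so the radius of convergence is 100/99.
Endpoint x = 397/99: the series is dominated by a constant times Σ 1/m³, which converges (p = 3 > 1).
Endpoint x = 197/99: absolute convergence follows by limit comparison with Σ 1/m³.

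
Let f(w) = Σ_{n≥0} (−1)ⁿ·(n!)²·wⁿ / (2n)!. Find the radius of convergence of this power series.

R = 4

Ratio test: |a_{n+1}/a_n| = (n+1)²/[(2n+1)·(2n+2)] → 1/4 as n → ∞.
Convergence for |w| · 1/4 < 1, i.e. |w| < 4. So R = 4.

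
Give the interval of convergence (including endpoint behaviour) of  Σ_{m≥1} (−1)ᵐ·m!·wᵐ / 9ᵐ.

By the ratio test, |a_{m+1}/a_m| = (m+1) · 1/9 → ∞.
The terms grow without bound for any w ≠ 0, so R = 0 (convergence only at w = 0).

{0}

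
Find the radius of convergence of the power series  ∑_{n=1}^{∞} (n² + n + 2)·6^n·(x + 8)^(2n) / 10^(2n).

R = 5√6/3

By the ratio test, |a_{n+1}/a_n| = [((n+1)² + (n+1) + 2)/(n² + n + 2)] · 6/100 → 3/50.
Writing y = (x + 8)², the series in y has radius 50/3, so |x + 8| < √(50/3) and R = 5√6/3.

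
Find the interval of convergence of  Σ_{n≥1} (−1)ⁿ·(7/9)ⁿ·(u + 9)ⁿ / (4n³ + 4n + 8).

Ratio test: |a_{n+1}/a_n| = [(4n³ + 4n + 8)/(4(n+1)³ + 4(n+1) + 8)] · 7/9 → 7/9 as n → ∞.
The series converges when 7/9 · |u + 9| < 1, giving R = 9/7.
When u = -54/7, the series is dominated by a constant times Σ 1/n³, which converges (p = 3 > 1).
At u = -72/7: the series is dominated by a constant times Σ 1/n³, which converges (p = 3 > 1).

[-72/7, -54/7]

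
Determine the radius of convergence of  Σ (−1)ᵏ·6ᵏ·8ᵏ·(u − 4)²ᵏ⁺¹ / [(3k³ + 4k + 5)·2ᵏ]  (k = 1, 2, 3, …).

The ratio of consecutive coefficients is [(3k³ + 4k + 5)/(3(k+1)³ + 4(k+1) + 5)] · 6·8/2 → 24.
Successive powers of (u − 4) differ by 2, so the series converges when |u − 4|² · 24 < 1, i.e. |u − 4| < √(1/24). So R = √6/12.

R = √6/12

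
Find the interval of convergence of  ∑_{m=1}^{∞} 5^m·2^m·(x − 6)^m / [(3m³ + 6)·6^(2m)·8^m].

[-114/5, 174/5]

Apply the ratio test: |a_{m+1}| / |a_m| = [(3m³ + 6)/(3(m+1)³ + 6)] · 5·2/(36·8), which tends to 5/144 as m → ∞.
Hence the series converges for |x − 6| < 1/(5/144) = 144/5, so the radius of convergence is 144/5.
Check x = 174/5: the series is dominated by a constant times Σ 1/m³, which converges (p = 3 > 1).
Check x = -114/5: absolute convergence follows by limit comparison with Σ 1/m³.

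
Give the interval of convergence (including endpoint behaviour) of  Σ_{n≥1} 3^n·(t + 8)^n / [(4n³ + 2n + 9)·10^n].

[-34/3, -14/3]

Apply the ratio test: |a_{n+1}| / |a_n| = [(4n³ + 2n + 9)/(4(n+1)³ + 2(n+1) + 9)] · 3/10, which tends to 3/10 as n → ∞.
Hence the series converges for |t + 8| < 1/(3/10) = 10/3, so the radius of convergence is 10/3.
Endpoint t = -14/3: absolute convergence follows by limit comparison with Σ 1/n³.
At t = -34/3: the series is dominated by a constant times Σ 1/n³, which converges (p = 3 > 1).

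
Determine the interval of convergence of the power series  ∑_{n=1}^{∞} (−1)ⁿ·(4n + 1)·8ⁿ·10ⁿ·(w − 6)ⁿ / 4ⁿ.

(119/20, 121/20)

The ratio of consecutive coefficients is [(4(n+1) + 1)/(4n + 1)] · 8·10/4 → 20.
Thus R = 1/(20) = 1/20.
When w = 121/20, the n-th term does not approach 0; divergence by the term test.
When w = 119/20, the n-th term does not approach 0; divergence by the term test.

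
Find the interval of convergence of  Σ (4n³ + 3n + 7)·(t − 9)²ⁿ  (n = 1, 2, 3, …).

Apply the ratio test: |a_{n+1}| / |a_n| = (4(n+1)³ + 3(n+1) + 7)/(4n³ + 3n + 7), which tends to 1 as n → ∞.
Writing y = (t − 9)², the series in y has radius 1, so |t − 9| < √(1) = 1 and R = 1.
When t = 10, the n-th term does not approach 0; divergence by the term test.
At t = 8: the terms have absolute value of order n³, which does not tend to 0, so the series diverges by the divergence test.

(8, 10)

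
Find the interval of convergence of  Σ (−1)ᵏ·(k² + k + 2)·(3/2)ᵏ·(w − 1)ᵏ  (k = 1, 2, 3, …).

Ratio test: |a_{k+1}/a_k| = [((k+1)² + (k+1) + 2)/(k² + k + 2)] · 3/2 → 3/2 as k → ∞.
Hence the series converges for |w − 1| < 1/(3/2) = 2/3, so the radius of convergence is 2/3.
Endpoint w = 5/3: the k-th term does not approach 0; divergence by the term test.
At w = 1/3: the k-th term does not approach 0; divergence by the term test.

(1/3, 5/3)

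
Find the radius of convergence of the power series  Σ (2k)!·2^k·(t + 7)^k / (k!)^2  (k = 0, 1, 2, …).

Apply the ratio test: |a_{k+1}| / |a_k| = (2k+1)·(2k+2)/(k+1)² · 2, which tends to 8 as k → ∞.
Thus R = 1/(8) = 1/8.

R = 1/8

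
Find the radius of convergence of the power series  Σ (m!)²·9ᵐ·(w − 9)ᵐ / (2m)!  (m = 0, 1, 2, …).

The ratio of consecutive coefficients is (m+1)²/[(2m+1)·(2m+2)] · 9 → 9/4.
The series converges when 9/4 · |w − 9| < 1, giving R = 4/9.

R = 4/9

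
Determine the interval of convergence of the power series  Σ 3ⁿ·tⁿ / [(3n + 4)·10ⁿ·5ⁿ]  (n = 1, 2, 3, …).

[-50/3, 50/3)

Apply the ratio test: |a_{n+1}| / |a_n| = [(3n + 4)/(3(n+1) + 4)] · 3/(10·5), which tends to 3/50 as n → ∞.
Thus R = 1/(3/50) = 50/3.
At t = 50/3: the terms are asymptotic to a nonzero constant times 1/n, so the series diverges by limit comparison with Σ 1/n.
Check t = -50/3: an alternating series whose terms decrease to 0 in absolute value, so it converges by the Leibniz criterion.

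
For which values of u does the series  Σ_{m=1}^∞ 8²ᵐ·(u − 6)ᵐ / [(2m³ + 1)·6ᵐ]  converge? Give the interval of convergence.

[189/32, 195/32]

The ratio of consecutive coefficients is [(2m³ + 1)/(2(m+1)³ + 1)] · 64/6 → 32/3.
Thus R = 1/(32/3) = 3/32.
At u = 195/32: the terms are on the order of 1/m³, so the series converges absolutely by comparison with the p-series (p = 3 > 1).
Check u = 189/32: the terms are on the order of 1/m³, so the series converges absolutely by comparison with the p-series (p = 3 > 1).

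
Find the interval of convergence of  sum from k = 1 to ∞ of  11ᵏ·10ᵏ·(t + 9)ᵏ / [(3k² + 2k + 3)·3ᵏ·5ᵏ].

[-201/22, -195/22]

Ratio test: |a_{k+1}/a_k| = [(3k² + 2k + 3)/(3(k+1)² + 2(k+1) + 3)] · 11·10/(3·5) → 22/3 as k → ∞.
Convergence for |t + 9| · 22/3 < 1, i.e. |t + 9| < 3/22. So R = 3/22.
At t = -195/22: absolute convergence follows by limit comparison with Σ 1/k².
When t = -201/22, absolute convergence follows by limit comparison with Σ 1/k².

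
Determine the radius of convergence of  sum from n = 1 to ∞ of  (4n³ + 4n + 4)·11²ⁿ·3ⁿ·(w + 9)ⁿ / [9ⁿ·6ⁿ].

The ratio of consecutive coefficients is [(4(n+1)³ + 4(n+1) + 4)/(4n³ + 4n + 4)] · 121·3/(9·6) → 121/18.
Convergence for |w + 9| · 121/18 < 1, i.e. |w + 9| < 18/121. So R = 18/121.

R = 18/121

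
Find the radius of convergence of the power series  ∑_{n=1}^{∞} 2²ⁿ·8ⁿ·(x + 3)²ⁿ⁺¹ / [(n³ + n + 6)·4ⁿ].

R = √2/4

Ratio test: |a_{n+1}/a_n| = [(n³ + n + 6)/((n+1)³ + (n+1) + 6)] · 4·8/4 → 8 as n → ∞.
Writing y = (x + 3)², the series in y has radius 1/8, so |x + 3| < √(1/8) and R = √2/4.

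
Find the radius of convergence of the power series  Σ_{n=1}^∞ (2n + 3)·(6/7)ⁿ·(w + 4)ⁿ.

Apply the ratio test: |a_{n+1}| / |a_n| = [(2(n+1) + 3)/(2n + 3)] · 6/7, which tends to 6/7 as n → ∞.
Hence the series converges for |w + 4| < 1/(6/7) = 7/6, so the radius of convergence is 7/6.

R = 7/6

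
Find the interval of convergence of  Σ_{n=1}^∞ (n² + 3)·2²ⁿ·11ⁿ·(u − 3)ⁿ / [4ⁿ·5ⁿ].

By the ratio test, |a_{n+1}/a_n| = [((n+1)² + 3)/(n² + 3)] · 4·11/(4·5) → 11/5.
Hence the series converges for |u − 3| < 1/(11/5) = 5/11, so the radius of convergence is 5/11.
When u = 38/11, the n-th term does not approach 0; divergence by the term test.
When u = 28/11, the terms have absolute value of order n², which does not tend to 0, so the series diverges by the divergence test.

(28/11, 38/11)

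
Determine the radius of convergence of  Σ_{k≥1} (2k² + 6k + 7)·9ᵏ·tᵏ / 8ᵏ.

R = 8/9

Ratio test: |a_{k+1}/a_k| = [(2(k+1)² + 6(k+1) + 7)/(2k² + 6k + 7)] · 9/8 → 9/8 as k → ∞.
Hence the series converges for |t| < 1/(9/8) = 8/9, so the radius of convergence is 8/9.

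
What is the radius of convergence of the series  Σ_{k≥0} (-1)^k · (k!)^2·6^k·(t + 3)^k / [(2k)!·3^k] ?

Apply the ratio test: |a_{k+1}| / |a_k| = (k+1)²/[(2k+1)·(2k+2)] · 6/3, which tends to 1/2 as k → ∞.
Thus R = 1/(1/2) = 2.

R = 2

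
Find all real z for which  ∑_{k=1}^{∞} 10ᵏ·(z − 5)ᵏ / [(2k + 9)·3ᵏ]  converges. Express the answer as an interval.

Ratio test: |a_{k+1}/a_k| = [(2k + 9)/(2(k+1) + 9)] · 10/3 → 10/3 as k → ∞.
Convergence for |z − 5| · 10/3 < 1, i.e. |z − 5| < 3/10. So R = 3/10.
Check z = 53/10: comparison with the harmonic series Σ 1/k shows the series diverges.
When z = 47/10, the terms alternate in sign and decrease monotonically to 0 in absolute value (size ~ c/k), so the alternating series test gives convergence.

[47/10, 53/10)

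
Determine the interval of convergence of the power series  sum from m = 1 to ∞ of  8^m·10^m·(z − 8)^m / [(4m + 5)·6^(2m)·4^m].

The ratio of consecutive coefficients is [(4m + 5)/(4(m+1) + 5)] · 8·10/(36·4) → 5/9.
The series converges when 5/9 · |z − 8| < 1, giving R = 9/5.
When z = 49/5, the terms are asymptotic to a nonzero constant times 1/m, so the series diverges by limit comparison with Σ 1/m.
At z = 31/5: the terms alternate in sign and decrease monotonically to 0 in absolute value (size ~ c/m), so the alternating series test gives convergence.

[31/5, 49/5)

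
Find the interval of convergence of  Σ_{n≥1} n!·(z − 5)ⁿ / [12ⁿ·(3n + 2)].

{5}

The ratio of consecutive coefficients is (n+1) · 1/12 · (3n + 2)/(3(n+1) + 2) → ∞.
The ratio grows without bound, so the series diverges whenever (z − 5) ≠ 0; it converges only at z = 5. R = 0.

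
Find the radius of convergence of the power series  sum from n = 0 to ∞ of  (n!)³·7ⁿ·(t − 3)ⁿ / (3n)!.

R = 27/7

The ratio of consecutive coefficients is (n+1)³/[(3n+1)·(3n+2)·(3n+3)] · 7 → 7/27.
Hence the series converges for |t − 3| < 1/(7/27) = 27/7, so the radius of convergence is 27/7.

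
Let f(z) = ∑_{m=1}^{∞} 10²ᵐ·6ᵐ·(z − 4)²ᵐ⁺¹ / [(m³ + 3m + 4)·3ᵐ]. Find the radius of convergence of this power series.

R = √2/20

By the ratio test, |a_{m+1}/a_m| = [(m³ + 3m + 4)/((m+1)³ + 3(m+1) + 4)] · 100·6/3 → 200.
Successive powers of (z − 4) differ by 2, so the series converges when |z − 4|² · 200 < 1, i.e. |z − 4| < √(1/200). So R = √2/20.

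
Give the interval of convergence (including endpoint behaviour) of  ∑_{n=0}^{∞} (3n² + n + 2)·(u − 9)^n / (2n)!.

(−∞, ∞)

Ratio test: |a_{n+1}/a_n| = (3(n+1)² + (n+1) + 2)/(3n² + n + 2) · 1/[(2n+1)·(2n+2)] → 0 as n → ∞.
The ratio tends to 0 regardless of u, hence R = ∞.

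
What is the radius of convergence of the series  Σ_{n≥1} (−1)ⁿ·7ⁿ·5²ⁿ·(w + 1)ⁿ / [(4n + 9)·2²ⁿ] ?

Apply the ratio test: |a_{n+1}| / |a_n| = [(4n + 9)/(4(n+1) + 9)] · 7·25/4, which tends to 175/4 as n → ∞.
Convergence for |w + 1| · 175/4 < 1, i.e. |w + 1| < 4/175. So R = 4/175.

R = 4/175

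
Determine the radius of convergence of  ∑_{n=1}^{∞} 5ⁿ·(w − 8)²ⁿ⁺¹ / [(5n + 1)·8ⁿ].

R = 2√10/5

The ratio of consecutive coefficients is [(5n + 1)/(5(n+1) + 1)] · 5/8 → 5/8.
Writing y = (w − 8)², the series in y has radius 8/5, so |w − 8| < √(8/5) and R = 2√10/5.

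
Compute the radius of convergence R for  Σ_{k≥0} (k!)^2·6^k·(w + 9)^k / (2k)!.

R = 2/3

The ratio of consecutive coefficients is (k+1)²/[(2k+1)·(2k+2)] · 6 → 3/2.
Convergence for |w + 9| · 3/2 < 1, i.e. |w + 9| < 2/3. So R = 2/3.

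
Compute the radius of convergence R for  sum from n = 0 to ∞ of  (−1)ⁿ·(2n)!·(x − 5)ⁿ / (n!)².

R = 1/4

Ratio test: |a_{n+1}/a_n| = (2n+1)·(2n+2)/(n+1)² → 4 as n → ∞.
The series converges when 4 · |x − 5| < 1, giving R = 1/4.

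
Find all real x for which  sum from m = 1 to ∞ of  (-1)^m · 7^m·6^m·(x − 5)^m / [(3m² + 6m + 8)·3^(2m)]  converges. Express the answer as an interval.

[67/14, 73/14]

Apply the ratio test: |a_{m+1}| / |a_m| = [(3m² + 6m + 8)/(3(m+1)² + 6(m+1) + 8)] · 7·6/9, which tends to 14/3 as m → ∞.
Thus R = 1/(14/3) = 3/14.
When x = 73/14, the terms are on the order of 1/m², so the series converges absolutely by comparison with the p-series (p = 2 > 1).
At x = 67/14: the terms are on the order of 1/m², so the series converges absolutely by comparison with the p-series (p = 2 > 1).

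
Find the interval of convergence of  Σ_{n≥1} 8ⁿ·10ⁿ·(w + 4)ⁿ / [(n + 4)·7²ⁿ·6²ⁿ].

[-521/20, 361/20)

By the ratio test, |a_{n+1}/a_n| = [(n + 4)/((n+1) + 4)] · 8·10/(49·36) → 20/441.
Convergence for |w + 4| · 20/441 < 1, i.e. |w + 4| < 441/20. So R = 441/20.
Endpoint w = 361/20: the terms behave like c/n; limit comparison with the harmonic series gives divergence.
Endpoint w = -521/20: the terms alternate in sign and decrease monotonically to 0 in absolute value (size ~ c/n), so the alternating series test gives convergence.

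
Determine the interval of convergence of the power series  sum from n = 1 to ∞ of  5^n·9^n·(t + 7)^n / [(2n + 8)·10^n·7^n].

Apply the ratio test: |a_{n+1}| / |a_n| = [(2n + 8)/(2(n+1) + 8)] · 5·9/(10·7), which tends to 9/14 as n → ∞.
Hence the series converges for |t + 7| < 1/(9/14) = 14/9, so the radius of convergence is 14/9.
Endpoint t = -49/9: the terms are asymptotic to a nonzero constant times 1/n, so the series diverges by limit comparison with Σ 1/n.
Check t = -77/9: convergence follows from the alternating series test (terms decrease monotonically to 0).

[-77/9, -49/9)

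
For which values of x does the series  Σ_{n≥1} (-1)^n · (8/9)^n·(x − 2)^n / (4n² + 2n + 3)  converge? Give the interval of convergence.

By the ratio test, |a_{n+1}/a_n| = [(4n² + 2n + 3)/(4(n+1)² + 2(n+1) + 3)] · 8/9 → 8/9.
Convergence for |x − 2| · 8/9 < 1, i.e. |x − 2| < 9/8. So R = 9/8.
At x = 25/8: the series is dominated by a constant times Σ 1/n², which converges (p = 2 > 1).
At x = 7/8: absolute convergence follows by limit comparison with Σ 1/n².

[7/8, 25/8]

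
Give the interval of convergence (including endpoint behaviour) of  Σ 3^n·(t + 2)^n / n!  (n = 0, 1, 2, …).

Ratio test: |a_{n+1}/a_n| = 3 · 1/(n+1) → 0 as n → ∞.
Since the limit is 0 < 1 for every t, the series converges on all of ℝ and R = ∞.

(−∞, ∞)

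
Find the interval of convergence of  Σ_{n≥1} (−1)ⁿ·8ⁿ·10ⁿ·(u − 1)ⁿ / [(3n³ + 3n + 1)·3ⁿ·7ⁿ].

[59/80, 101/80]

By the ratio test, |a_{n+1}/a_n| = [(3n³ + 3n + 1)/(3(n+1)³ + 3(n+1) + 1)] · 8·10/(3·7) → 80/21.
Thus R = 1/(80/21) = 21/80.
Endpoint u = 101/80: the series is dominated by a constant times Σ 1/n³, which converges (p = 3 > 1).
When u = 59/80, absolute convergence follows by limit comparison with Σ 1/n³.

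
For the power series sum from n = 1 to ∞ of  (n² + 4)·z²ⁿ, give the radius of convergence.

Ratio test: |a_{n+1}/a_n| = ((n+1)² + 4)/(n² + 4) → 1 as n → ∞.
Successive powers of z differ by 2, so the series converges when |z|² · 1 < 1, i.e. |z| < √(1) = 1. So R = 1.

R = 1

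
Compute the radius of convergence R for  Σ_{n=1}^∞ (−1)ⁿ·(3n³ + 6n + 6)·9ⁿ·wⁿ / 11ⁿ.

R = 11/9

The ratio of consecutive coefficients is [(3(n+1)³ + 6(n+1) + 6)/(3n³ + 6n + 6)] · 9/11 → 9/11.
The series converges when 9/11 · |w| < 1, giving R = 11/9.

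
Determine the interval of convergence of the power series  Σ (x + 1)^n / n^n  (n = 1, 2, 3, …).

Applying the root test, |a_n|^(1/n) = 1/n → 0.
The limit is 0 for every x, so R = ∞.

(−∞, ∞)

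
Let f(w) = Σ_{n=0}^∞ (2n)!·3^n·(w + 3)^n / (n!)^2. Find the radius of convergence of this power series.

Apply the ratio test: |a_{n+1}| / |a_n| = (2n+1)·(2n+2)/(n+1)² · 3, which tends to 12 as n → ∞.
Convergence for |w + 3| · 12 < 1, i.e. |w + 3| < 1/12. So R = 1/12.

R = 1/12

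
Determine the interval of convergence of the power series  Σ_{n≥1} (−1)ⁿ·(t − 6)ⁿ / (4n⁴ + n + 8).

[5, 7]

The ratio of consecutive coefficients is (4n⁴ + n + 8)/(4(n+1)⁴ + (n+1) + 8) → 1.
So the series converges when |t − 6| < 1 and diverges when |t − 6| > 1; R = 1.
Check t = 7: absolute convergence follows by limit comparison with Σ 1/n⁴.
At t = 5: the series is dominated by a constant times Σ 1/n⁴, which converges (p = 4 > 1).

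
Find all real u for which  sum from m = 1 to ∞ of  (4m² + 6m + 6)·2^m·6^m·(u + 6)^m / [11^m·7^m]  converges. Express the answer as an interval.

Apply the ratio test: |a_{m+1}| / |a_m| = [(4(m+1)² + 6(m+1) + 6)/(4m² + 6m + 6)] · 2·6/(11·7), which tends to 12/77 as m → ∞.
Hence the series converges for |u + 6| < 1/(12/77) = 77/12, so the radius of convergence is 77/12.
When u = 5/12, the terms do not tend to 0, so the series diverges.
Check u = -149/12: the terms do not tend to 0, so the series diverges.

(-149/12, 5/12)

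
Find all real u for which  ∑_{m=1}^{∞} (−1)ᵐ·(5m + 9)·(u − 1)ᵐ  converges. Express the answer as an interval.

(0, 2)

The ratio of consecutive coefficients is (5(m+1) + 9)/(5m + 9) → 1.
So the series converges when |u − 1| < 1 and diverges when |u − 1| > 1; R = 1.
Endpoint u = 2: the terms have absolute value of order m, which does not tend to 0, so the series diverges by the divergence test.
When u = 0, the terms do not tend to 0, so the series diverges.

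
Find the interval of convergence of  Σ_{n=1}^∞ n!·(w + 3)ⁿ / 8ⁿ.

{-3}

The ratio of consecutive coefficients is (n+1) · 1/8 → ∞.
The ratio grows without bound, so the series diverges whenever (w + 3) ≠ 0; it converges only at w = -3. R = 0.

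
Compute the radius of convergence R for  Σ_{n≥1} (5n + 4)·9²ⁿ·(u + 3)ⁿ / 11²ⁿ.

Apply the ratio test: |a_{n+1}| / |a_n| = [(5(n+1) + 4)/(5n + 4)] · 81/121, which tends to 81/121 as n → ∞.
Hence the series converges for |u + 3| < 1/(81/121) = 121/81, so the radius of convergence is 121/81.

R = 121/81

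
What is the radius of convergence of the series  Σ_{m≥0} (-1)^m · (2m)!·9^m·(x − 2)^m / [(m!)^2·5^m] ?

R = 5/36

The ratio of consecutive coefficients is (2m+1)·(2m+2)/(m+1)² · 9/5 → 36/5.
Hence the series converges for |x − 2| < 1/(36/5) = 5/36, so the radius of convergence is 5/36.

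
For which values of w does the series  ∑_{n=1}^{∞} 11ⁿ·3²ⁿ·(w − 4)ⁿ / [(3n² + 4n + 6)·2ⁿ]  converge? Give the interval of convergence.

Apply the ratio test: |a_{n+1}| / |a_n| = [(3n² + 4n + 6)/(3(n+1)² + 4(n+1) + 6)] · 11·9/2, which tends to 99/2 as n → ∞.
The series converges when 99/2 · |w − 4| < 1, giving R = 2/99.
At w = 398/99: absolute convergence follows by limit comparison with Σ 1/n².
At w = 394/99: the terms are on the order of 1/n², so the series converges absolutely by comparison with the p-series (p = 2 > 1).

[394/99, 398/99]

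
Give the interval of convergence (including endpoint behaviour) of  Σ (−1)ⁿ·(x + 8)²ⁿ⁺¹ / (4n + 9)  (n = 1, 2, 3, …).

[-9, -7]

By the ratio test, |a_{n+1}/a_n| = (4n + 9)/(4(n+1) + 9) → 1.
Since the exponent of (x + 8) increases by 2 each term, convergence requires |x + 8|² < 1, hence R = 1.
When x = -7, convergence follows from the alternating series test (terms decrease monotonically to 0).
Endpoint x = -9: an alternating series whose terms decrease to 0 in absolute value, so it converges by the Leibniz criterion.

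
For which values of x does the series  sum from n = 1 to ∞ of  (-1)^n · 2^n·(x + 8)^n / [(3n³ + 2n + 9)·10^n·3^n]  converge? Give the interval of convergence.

[-23, 7]

Ratio test: |a_{n+1}/a_n| = [(3n³ + 2n + 9)/(3(n+1)³ + 2(n+1) + 9)] · 2/(10·3) → 1/15 as n → ∞.
Thus R = 1/(1/15) = 15.
Check x = 7: the series is dominated by a constant times Σ 1/n³, which converges (p = 3 > 1).
When x = -23, the terms are on the order of 1/n³, so the series converges absolutely by comparison with the p-series (p = 3 > 1).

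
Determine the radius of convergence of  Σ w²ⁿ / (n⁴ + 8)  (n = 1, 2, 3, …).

The ratio of consecutive coefficients is (n⁴ + 8)/((n+1)⁴ + 8) → 1.
Since the exponent of w increases by 2 each term, convergence requires |w|² < 1, hence R = 1.

R = 1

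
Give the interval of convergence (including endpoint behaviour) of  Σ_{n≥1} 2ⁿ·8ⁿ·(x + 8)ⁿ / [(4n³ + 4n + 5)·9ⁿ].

The ratio of consecutive coefficients is [(4n³ + 4n + 5)/(4(n+1)³ + 4(n+1) + 5)] · 2·8/9 → 16/9.
The series converges when 16/9 · |x + 8| < 1, giving R = 9/16.
At x = -119/16: absolute convergence follows by limit comparison with Σ 1/n³.
When x = -137/16, the series is dominated by a constant times Σ 1/n³, which converges (p = 3 > 1).

[-137/16, -119/16]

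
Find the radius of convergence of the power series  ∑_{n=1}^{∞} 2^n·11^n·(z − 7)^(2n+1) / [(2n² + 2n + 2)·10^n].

R = √55/11

The ratio of consecutive coefficients is [(2n² + 2n + 2)/(2(n+1)² + 2(n+1) + 2)] · 2·11/10 → 11/5.
Successive powers of (z − 7) differ by 2, so the series converges when |z − 7|² · 11/5 < 1, i.e. |z − 7| < √(5/11). So R = √55/11.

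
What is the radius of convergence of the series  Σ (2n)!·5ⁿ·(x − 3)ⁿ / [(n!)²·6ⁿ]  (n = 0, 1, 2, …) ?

R = 3/10

Ratio test: |a_{n+1}/a_n| = (2n+1)·(2n+2)/(n+1)² · 5/6 → 10/3 as n → ∞.
The series converges when 10/3 · |x − 3| < 1, giving R = 3/10.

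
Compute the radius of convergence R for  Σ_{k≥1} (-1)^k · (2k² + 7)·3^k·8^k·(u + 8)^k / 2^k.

R = 1/12

Ratio test: |a_{k+1}/a_k| = [(2(k+1)² + 7)/(2k² + 7)] · 3·8/2 → 12 as k → ∞.
The series converges when 12 · |u + 8| < 1, giving R = 1/12.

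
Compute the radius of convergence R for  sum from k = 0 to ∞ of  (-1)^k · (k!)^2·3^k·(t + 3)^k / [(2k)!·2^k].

The ratio of consecutive coefficients is (k+1)²/[(2k+1)·(2k+2)] · 3/2 → 3/8.
Convergence for |t + 3| · 3/8 < 1, i.e. |t + 3| < 8/3. So R = 8/3.

R = 8/3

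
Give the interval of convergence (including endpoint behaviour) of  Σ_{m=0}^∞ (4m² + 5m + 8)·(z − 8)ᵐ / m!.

Ratio test: |a_{m+1}/a_m| = (4(m+1)² + 5(m+1) + 8)/(4m² + 5m + 8) · 1/(m+1) → 0 as m → ∞.
Since the limit is 0 < 1 for every z, the series converges on all of ℝ and R = ∞.

(−∞, ∞)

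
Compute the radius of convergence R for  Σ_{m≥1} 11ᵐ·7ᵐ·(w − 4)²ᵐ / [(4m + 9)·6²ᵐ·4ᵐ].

R = 12√77/77

Apply the ratio test: |a_{m+1}| / |a_m| = [(4m + 9)/(4(m+1) + 9)] · 11·7/(36·4), which tends to 77/144 as m → ∞.
Since the exponent of (w − 4) increases by 2 each term, convergence requires |w − 4|² < 144/77, hence R = 12√77/77.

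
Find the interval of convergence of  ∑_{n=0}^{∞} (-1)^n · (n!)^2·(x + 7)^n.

{-7}

By the ratio test, |a_{n+1}/a_n| = (n+1)² → ∞.
The terms grow without bound for any (x + 7) ≠ 0, so R = 0 (convergence only at x = -7).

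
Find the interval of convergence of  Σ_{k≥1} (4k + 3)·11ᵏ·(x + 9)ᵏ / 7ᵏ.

(-106/11, -92/11)

Ratio test: |a_{k+1}/a_k| = [(4(k+1) + 3)/(4k + 3)] · 11/7 → 11/7 as k → ∞.
Thus R = 1/(11/7) = 7/11.
When x = -92/11, the k-th term does not approach 0; divergence by the term test.
Endpoint x = -106/11: the terms have absolute value of order k, which does not tend to 0, so the series diverges by the divergence test.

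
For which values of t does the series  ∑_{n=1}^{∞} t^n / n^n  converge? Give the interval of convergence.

(−∞, ∞)

Applying the root test, |a_n|^(1/n) = 1/n → 0.
Since the n-th root of |a_n| tends to 0, the series converges for all real t; R = ∞.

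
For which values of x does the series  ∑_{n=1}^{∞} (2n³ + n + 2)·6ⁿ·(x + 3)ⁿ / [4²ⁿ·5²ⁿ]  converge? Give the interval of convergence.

(-209/3, 191/3)

The ratio of consecutive coefficients is [(2(n+1)³ + (n+1) + 2)/(2n³ + n + 2)] · 6/(16·25) → 3/200.
The series converges when 3/200 · |x + 3| < 1, giving R = 200/3.
At x = 191/3: the terms have absolute value of order n³, which does not tend to 0, so the series diverges by the divergence test.
When x = -209/3, the n-th term does not approach 0; divergence by the term test.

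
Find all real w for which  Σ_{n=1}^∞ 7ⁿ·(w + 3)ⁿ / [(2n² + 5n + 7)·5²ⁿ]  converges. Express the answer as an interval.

[-46/7, 4/7]

By the ratio test, |a_{n+1}/a_n| = [(2n² + 5n + 7)/(2(n+1)² + 5(n+1) + 7)] · 7/25 → 7/25.
Convergence for |w + 3| · 7/25 < 1, i.e. |w + 3| < 25/7. So R = 25/7.
At w = 4/7: the terms are on the order of 1/n², so the series converges absolutely by comparison with the p-series (p = 2 > 1).
At w = -46/7: absolute convergence follows by limit comparison with Σ 1/n².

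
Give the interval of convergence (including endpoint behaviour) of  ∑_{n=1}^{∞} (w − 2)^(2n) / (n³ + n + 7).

By the ratio test, |a_{n+1}/a_n| = (n³ + n + 7)/((n+1)³ + (n+1) + 7) → 1.
Successive powers of (w − 2) differ by 2, so the series converges when |w − 2|² · 1 < 1, i.e. |w − 2| < √(1) = 1. So R = 1.
Endpoint w = 3: the series is dominated by a constant times Σ 1/n³, which converges (p = 3 > 1).
Endpoint w = 1: the series is dominated by a constant times Σ 1/n³, which converges (p = 3 > 1).

[1, 3]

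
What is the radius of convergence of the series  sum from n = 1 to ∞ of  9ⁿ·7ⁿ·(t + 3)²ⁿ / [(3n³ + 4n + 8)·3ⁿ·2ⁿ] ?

R = √42/21

The ratio of consecutive coefficients is [(3n³ + 4n + 8)/(3(n+1)³ + 4(n+1) + 8)] · 9·7/(3·2) → 21/2.
Since the exponent of (t + 3) increases by 2 each term, convergence requires |t + 3|² < 2/21, hence R = √42/21.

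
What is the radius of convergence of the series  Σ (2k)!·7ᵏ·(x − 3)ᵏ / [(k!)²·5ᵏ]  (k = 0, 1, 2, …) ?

R = 5/28

By the ratio test, |a_{k+1}/a_k| = (2k+1)·(2k+2)/(k+1)² · 7/5 → 28/5.
Hence the series converges for |x − 3| < 1/(28/5) = 5/28, so the radius of convergence is 5/28.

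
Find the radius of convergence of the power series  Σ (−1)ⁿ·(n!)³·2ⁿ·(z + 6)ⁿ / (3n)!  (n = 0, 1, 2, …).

R = 27/2

By the ratio test, |a_{n+1}/a_n| = (n+1)³/[(3n+1)·(3n+2)·(3n+3)] · 2 → 2/27.
Hence the series converges for |z + 6| < 1/(2/27) = 27/2, so the radius of convergence is 27/2.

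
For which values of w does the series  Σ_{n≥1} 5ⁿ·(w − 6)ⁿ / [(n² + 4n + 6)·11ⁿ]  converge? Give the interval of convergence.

Apply the ratio test: |a_{n+1}| / |a_n| = [(n² + 4n + 6)/((n+1)² + 4(n+1) + 6)] · 5/11, which tends to 5/11 as n → ∞.
Thus R = 1/(5/11) = 11/5.
At w = 41/5: absolute convergence follows by limit comparison with Σ 1/n².
At w = 19/5: the series is dominated by a constant times Σ 1/n², which converges (p = 2 > 1).

[19/5, 41/5]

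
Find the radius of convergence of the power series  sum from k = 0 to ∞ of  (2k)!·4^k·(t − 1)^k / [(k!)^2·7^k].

By the ratio test, |a_{k+1}/a_k| = (2k+1)·(2k+2)/(k+1)² · 4/7 → 16/7.
Hence the series converges for |t − 1| < 1/(16/7) = 7/16, so the radius of convergence is 7/16.

R = 7/16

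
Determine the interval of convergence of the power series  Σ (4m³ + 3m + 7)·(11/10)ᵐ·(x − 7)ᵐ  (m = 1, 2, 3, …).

Ratio test: |a_{m+1}/a_m| = [(4(m+1)³ + 3(m+1) + 7)/(4m³ + 3m + 7)] · 11/10 → 11/10 as m → ∞.
The series converges when 11/10 · |x − 7| < 1, giving R = 10/11.
When x = 87/11, the terms do not tend to 0, so the series diverges.
Endpoint x = 67/11: the terms do not tend to 0, so the series diverges.

(67/11, 87/11)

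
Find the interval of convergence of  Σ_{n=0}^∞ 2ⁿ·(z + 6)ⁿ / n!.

(−∞, ∞)

The ratio of consecutive coefficients is 2 · 1/(n+1) → 0.
Since the limit is 0 < 1 for every z, the series converges on all of ℝ and R = ∞.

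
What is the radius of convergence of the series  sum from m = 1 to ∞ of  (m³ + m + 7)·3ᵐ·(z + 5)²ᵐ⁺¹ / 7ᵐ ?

Apply the ratio test: |a_{m+1}| / |a_m| = [((m+1)³ + (m+1) + 7)/(m³ + m + 7)] · 3/7, which tends to 3/7 as m → ∞.
Successive powers of (z + 5) differ by 2, so the series converges when |z + 5|² · 3/7 < 1, i.e. |z + 5| < √(7/3). So R = √21/3.

R = √21/3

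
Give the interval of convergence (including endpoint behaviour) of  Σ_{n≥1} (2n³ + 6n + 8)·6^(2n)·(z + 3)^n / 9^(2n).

Apply the ratio test: |a_{n+1}| / |a_n| = [(2(n+1)³ + 6(n+1) + 8)/(2n³ + 6n + 8)] · 36/81, which tends to 4/9 as n → ∞.
The series converges when 4/9 · |z + 3| < 1, giving R = 9/4.
When z = -3/4, the n-th term does not approach 0; divergence by the term test.
Check z = -21/4: the terms do not tend to 0, so the series diverges.

(-21/4, -3/4)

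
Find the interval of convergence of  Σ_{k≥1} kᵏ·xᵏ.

By the Cauchy root test, |a_k|^(1/k) = k → ∞.
The root grows without bound, so R = 0 (convergence only at x = 0).

{0}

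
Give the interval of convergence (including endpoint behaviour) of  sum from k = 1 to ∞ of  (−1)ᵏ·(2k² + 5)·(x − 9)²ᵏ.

(8, 10)

Ratio test: |a_{k+1}/a_k| = (2(k+1)² + 5)/(2k² + 5) → 1 as k → ∞.
Writing y = (x − 9)², the series in y has radius 1, so |x − 9| < √(1) = 1 and R = 1.
When x = 10, the k-th term does not approach 0; divergence by the term test.
At x = 8: the terms do not tend to 0, so the series diverges.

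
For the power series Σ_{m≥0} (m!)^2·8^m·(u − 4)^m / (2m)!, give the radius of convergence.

R = 1/2

By the ratio test, |a_{m+1}/a_m| = (m+1)²/[(2m+1)·(2m+2)] · 8 → 2.
The series converges when 2 · |u − 4| < 1, giving R = 1/2.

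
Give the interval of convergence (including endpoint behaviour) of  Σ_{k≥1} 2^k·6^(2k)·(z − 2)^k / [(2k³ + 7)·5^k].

The ratio of consecutive coefficients is [(2k³ + 7)/(2(k+1)³ + 7)] · 2·36/5 → 72/5.
Thus R = 1/(72/5) = 5/72.
Check z = 149/72: the series is dominated by a constant times Σ 1/k³, which converges (p = 3 > 1).
Endpoint z = 139/72: absolute convergence follows by limit comparison with Σ 1/k³.

[139/72, 149/72]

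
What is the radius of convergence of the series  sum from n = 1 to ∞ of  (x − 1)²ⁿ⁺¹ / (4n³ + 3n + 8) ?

R = 1

The ratio of consecutive coefficients is (4n³ + 3n + 8)/(4(n+1)³ + 3(n+1) + 8) → 1.
Since the exponent of (x − 1) increases by 2 each term, convergence requires |x − 1|² < 1, hence R = 1.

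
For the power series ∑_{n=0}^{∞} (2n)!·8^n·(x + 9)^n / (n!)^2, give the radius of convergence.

R = 1/32

The ratio of consecutive coefficients is (2n+1)·(2n+2)/(n+1)² · 8 → 32.
Thus R = 1/(32) = 1/32.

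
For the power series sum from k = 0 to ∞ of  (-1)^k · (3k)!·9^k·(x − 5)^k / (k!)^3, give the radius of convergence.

R = 1/243

The ratio of consecutive coefficients is (3k+1)·(3k+2)·(3k+3)/(k+1)³ · 9 → 243.
The series converges when 243 · |x − 5| < 1, giving R = 1/243.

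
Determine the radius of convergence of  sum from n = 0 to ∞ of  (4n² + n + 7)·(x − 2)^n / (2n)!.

By the ratio test, |a_{n+1}/a_n| = (4(n+1)² + (n+1) + 7)/(4n² + n + 7) · 1/[(2n+1)·(2n+2)] → 0.
The limit is 0, so the series converges for all x; R = ∞.

R = ∞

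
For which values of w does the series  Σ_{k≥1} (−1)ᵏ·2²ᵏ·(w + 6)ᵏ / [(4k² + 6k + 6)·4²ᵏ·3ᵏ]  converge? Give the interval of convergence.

[-18, 6]

By the ratio test, |a_{k+1}/a_k| = [(4k² + 6k + 6)/(4(k+1)² + 6(k+1) + 6)] · 4/(16·3) → 1/12.
The series converges when 1/12 · |w + 6| < 1, giving R = 12.
Endpoint w = 6: the series is dominated by a constant times Σ 1/k², which converges (p = 2 > 1).
Check w = -18: the terms are on the order of 1/k², so the series converges absolutely by comparison with the p-series (p = 2 > 1).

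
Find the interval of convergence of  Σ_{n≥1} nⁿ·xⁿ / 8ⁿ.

Applying the root test, |a_n|^(1/n) = n/8 → ∞.
Since the n-th root of |a_n| is unbounded, the series converges only at x = 0; R = 0.

{0}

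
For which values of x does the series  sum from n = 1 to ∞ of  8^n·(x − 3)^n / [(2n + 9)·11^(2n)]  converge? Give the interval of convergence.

[-97/8, 145/8)

Apply the ratio test: |a_{n+1}| / |a_n| = [(2n + 9)/(2(n+1) + 9)] · 8/121, which tends to 8/121 as n → ∞.
Hence the series converges for |x − 3| < 1/(8/121) = 121/8, so the radius of convergence is 121/8.
Check x = 145/8: the terms are asymptotic to a nonzero constant times 1/n, so the series diverges by limit comparison with Σ 1/n.
Endpoint x = -97/8: the terms alternate in sign and decrease monotonically to 0 in absolute value (size ~ c/n), so the alternating series test gives convergence.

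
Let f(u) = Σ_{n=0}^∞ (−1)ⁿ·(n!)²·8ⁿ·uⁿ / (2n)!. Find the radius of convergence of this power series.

Apply the ratio test: |a_{n+1}| / |a_n| = (n+1)²/[(2n+1)·(2n+2)] · 8, which tends to 2 as n → ∞.
The series converges when 2 · |u| < 1, giving R = 1/2.

R = 1/2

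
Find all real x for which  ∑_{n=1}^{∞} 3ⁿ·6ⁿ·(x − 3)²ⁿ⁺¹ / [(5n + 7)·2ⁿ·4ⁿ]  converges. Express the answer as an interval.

Ratio test: |a_{n+1}/a_n| = [(5n + 7)/(5(n+1) + 7)] · 3·6/(2·4) → 9/4 as n → ∞.
Successive powers of (x − 3) differ by 2, so the series converges when |x − 3|² · 9/4 < 1, i.e. |x − 3| < √(4/9) = 2/3. So R = 2/3.
Check x = 11/3: comparison with the harmonic series Σ 1/n shows the series diverges.
When x = 7/3, the terms behave like c/n; limit comparison with the harmonic series gives divergence.

(7/3, 11/3)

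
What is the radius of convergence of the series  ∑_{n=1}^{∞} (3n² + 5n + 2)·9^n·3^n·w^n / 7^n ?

Ratio test: |a_{n+1}/a_n| = [(3(n+1)² + 5(n+1) + 2)/(3n² + 5n + 2)] · 9·3/7 → 27/7 as n → ∞.
Thus R = 1/(27/7) = 7/27.

R = 7/27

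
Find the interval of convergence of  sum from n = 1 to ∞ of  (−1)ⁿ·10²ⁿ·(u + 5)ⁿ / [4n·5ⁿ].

(-101/20, -99/20]

Ratio test: |a_{n+1}/a_n| = [4n/4(n+1)] · 100/5 → 20 as n → ∞.
The series converges when 20 · |u + 5| < 1, giving R = 1/20.
Check u = -99/20: the terms alternate in sign and decrease monotonically to 0 in absolute value (size ~ c/n), so the alternating series test gives convergence.
Endpoint u = -101/20: the terms behave like c/n; limit comparison with the harmonic series gives divergence.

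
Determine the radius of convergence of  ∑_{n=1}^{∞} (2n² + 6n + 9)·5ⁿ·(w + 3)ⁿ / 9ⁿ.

Apply the ratio test: |a_{n+1}| / |a_n| = [(2(n+1)² + 6(n+1) + 9)/(2n² + 6n + 9)] · 5/9, which tends to 5/9 as n → ∞.
Convergence for |w + 3| · 5/9 < 1, i.e. |w + 3| < 9/5. So R = 9/5.

R = 9/5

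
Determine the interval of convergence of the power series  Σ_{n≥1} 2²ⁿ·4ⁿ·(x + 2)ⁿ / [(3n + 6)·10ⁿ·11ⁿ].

[-71/8, 39/8)

Apply the ratio test: |a_{n+1}| / |a_n| = [(3n + 6)/(3(n+1) + 6)] · 4·4/(10·11), which tends to 8/55 as n → ∞.
Hence the series converges for |x + 2| < 1/(8/55) = 55/8, so the radius of convergence is 55/8.
Check x = 39/8: the terms are asymptotic to a nonzero constant times 1/n, so the series diverges by limit comparison with Σ 1/n.
When x = -71/8, convergence follows from the alternating series test (terms decrease monotonically to 0).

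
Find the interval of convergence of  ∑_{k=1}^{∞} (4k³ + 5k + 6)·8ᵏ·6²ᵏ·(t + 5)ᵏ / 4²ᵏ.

(-91/18, -89/18)

Ratio test: |a_{k+1}/a_k| = [(4(k+1)³ + 5(k+1) + 6)/(4k³ + 5k + 6)] · 8·36/16 → 18 as k → ∞.
Thus R = 1/(18) = 1/18.
When t = -89/18, the terms have absolute value of order k³, which does not tend to 0, so the series diverges by the divergence test.
Check t = -91/18: the terms have absolute value of order k³, which does not tend to 0, so the series diverges by the divergence test.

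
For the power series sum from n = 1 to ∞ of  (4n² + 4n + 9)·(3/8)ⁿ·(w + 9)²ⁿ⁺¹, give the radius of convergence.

R = 2√6/3

By the ratio test, |a_{n+1}/a_n| = [(4(n+1)² + 4(n+1) + 9)/(4n² + 4n + 9)] · 3/8 → 3/8.
Writing y = (w + 9)², the series in y has radius 8/3, so |w + 9| < √(8/3) and R = 2√6/3.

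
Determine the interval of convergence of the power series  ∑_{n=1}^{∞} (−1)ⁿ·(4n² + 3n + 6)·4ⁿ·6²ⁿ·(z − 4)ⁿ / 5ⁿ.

The ratio of consecutive coefficients is [(4(n+1)² + 3(n+1) + 6)/(4n² + 3n + 6)] · 4·36/5 → 144/5.
The series converges when 144/5 · |z − 4| < 1, giving R = 5/144.
Check z = 581/144: the n-th term does not approach 0; divergence by the term test.
Check z = 571/144: the terms do not tend to 0, so the series diverges.

(571/144, 581/144)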